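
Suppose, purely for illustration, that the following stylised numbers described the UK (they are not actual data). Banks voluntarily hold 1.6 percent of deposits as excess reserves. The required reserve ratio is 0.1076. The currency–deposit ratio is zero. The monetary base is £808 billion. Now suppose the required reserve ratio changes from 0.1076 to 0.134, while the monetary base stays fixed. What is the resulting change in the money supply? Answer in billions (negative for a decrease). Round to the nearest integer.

Initially m₁ = 1 / (0.1076 + 0.016) ≈ 8.0906, so M₁ = 8.0906 × 808 = 6537.2048 billion.
After the change m₂ = 1 / (0.134 + 0.016) ≈ 6.6667, so M₂ = 6.6667 × 808 = 5386.6936 billion.
ΔM = M₂ − M₁ = 5386.6936 − 6537.2048 = -1150.5112 billion.

-1151 billion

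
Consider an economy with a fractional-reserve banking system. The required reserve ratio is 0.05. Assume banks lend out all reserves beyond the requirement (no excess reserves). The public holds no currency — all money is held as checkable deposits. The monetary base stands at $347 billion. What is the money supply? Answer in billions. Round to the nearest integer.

$6940 billion

With no currency drain or excess reserves, the money multiplier is m = 1/rr = 1/0.05 = 20.
Money supply M = m × MB = 20 × 347 = 6940 billion.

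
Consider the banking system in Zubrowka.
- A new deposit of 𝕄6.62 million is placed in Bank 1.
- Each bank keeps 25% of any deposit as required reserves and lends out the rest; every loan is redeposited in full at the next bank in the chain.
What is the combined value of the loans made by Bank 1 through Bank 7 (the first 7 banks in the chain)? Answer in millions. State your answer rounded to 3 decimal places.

Bank i lends (1 − rr)^i of the original deposit: Bank 1 lends 6.62·0.7500 = 4.9650, Bank 2 lends 6.62·0.7500² ≈ 3.7237, and so on.
Summing a geometric series: total = 6.62·[0.7500·(1 − 0.7500^7) / (1 − 0.7500)] ≈ 17.2090 million.

𝕄17.209 million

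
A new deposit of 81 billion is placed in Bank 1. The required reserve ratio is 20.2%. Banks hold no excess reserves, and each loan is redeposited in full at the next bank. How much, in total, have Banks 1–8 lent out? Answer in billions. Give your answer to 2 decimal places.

267.37 billion

Bank i lends (1 − rr)^i of the original deposit: Bank 1 lends 81·0.7980 = 64.6380, Bank 2 lends 81·0.7980² ≈ 51.5811, and so on.
Summing a geometric series: total = 81·[0.7980·(1 − 0.7980^8) / (1 − 0.7980)] ≈ 267.3690 billion.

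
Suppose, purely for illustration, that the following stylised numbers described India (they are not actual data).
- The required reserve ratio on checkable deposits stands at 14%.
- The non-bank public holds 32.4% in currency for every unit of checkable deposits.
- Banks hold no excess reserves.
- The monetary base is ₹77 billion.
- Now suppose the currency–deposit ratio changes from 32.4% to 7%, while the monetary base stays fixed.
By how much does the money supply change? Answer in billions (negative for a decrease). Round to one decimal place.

₹172.6 billion

Initially m₁ = (1 + 0.324) / (0.14 + 0.324) ≈ 2.8534, so M₁ = 2.8534 × 77 = 219.7118 billion.
After the change m₂ = (1 + 0.07) / (0.14 + 0.07) ≈ 5.0952, so M₂ = 5.0952 × 77 = 392.3304 billion.
ΔM = M₂ − M₁ = 392.3304 − 219.7118 = 172.6186 billion.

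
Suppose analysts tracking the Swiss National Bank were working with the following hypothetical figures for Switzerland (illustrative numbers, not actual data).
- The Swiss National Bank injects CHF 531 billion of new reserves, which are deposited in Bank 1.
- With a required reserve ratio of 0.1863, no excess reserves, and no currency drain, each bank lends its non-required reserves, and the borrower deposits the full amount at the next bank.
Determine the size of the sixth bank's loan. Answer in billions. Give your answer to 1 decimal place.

CHF 154.1 billion

Each bank lends a fraction (1 − rr) = 0.8137 of the deposit it receives, so Bank 6 receives 531·0.8137^5 and lends 531·0.8137^6 ≈ 154.1276 billion.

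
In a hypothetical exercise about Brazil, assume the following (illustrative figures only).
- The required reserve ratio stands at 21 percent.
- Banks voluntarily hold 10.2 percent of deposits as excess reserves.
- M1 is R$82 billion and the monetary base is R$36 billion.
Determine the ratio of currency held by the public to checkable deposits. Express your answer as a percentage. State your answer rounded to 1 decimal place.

22.6%

Using m = M/MB = 82/36 ≈ 2.277778. From m = (1 + c)/(c + rr + e), rearranging gives 1 + c = m·(c + rr + e), so c·(1 − m) = m·(rr + e) − 1.
Hence c = [m·(rr + e) − 1]/(1 − m) = [2.277778 × (0.21 + 0.102) − 1] / (1 − 2.277778) ≈ 0.226435.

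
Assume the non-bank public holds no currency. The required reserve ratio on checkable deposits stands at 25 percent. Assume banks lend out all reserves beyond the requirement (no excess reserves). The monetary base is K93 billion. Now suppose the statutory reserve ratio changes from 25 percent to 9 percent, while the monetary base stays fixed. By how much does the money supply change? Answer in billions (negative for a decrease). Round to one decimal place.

Initially m₁ = 1 / (0.25) = 4, so M₁ = 4 × 93 = 372 billion.
After the change m₂ = 1 / (0.09) ≈ 11.1111, so M₂ = 11.1111 × 93 = 1033.3323 billion.
ΔM = M₂ − M₁ = 1033.3323 − 372 = 661.3323 billion.

K661.3 billion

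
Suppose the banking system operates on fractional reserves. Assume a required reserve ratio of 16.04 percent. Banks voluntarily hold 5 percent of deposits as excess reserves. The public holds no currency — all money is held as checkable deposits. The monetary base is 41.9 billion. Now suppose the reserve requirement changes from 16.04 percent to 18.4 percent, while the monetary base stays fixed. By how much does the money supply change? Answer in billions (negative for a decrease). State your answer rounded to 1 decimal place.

Initially m₁ = 1 / (0.1604 + 0.05) ≈ 4.7529, so M₁ = 4.7529 × 41.9 ≈ 199.1465 billion.
After the change m₂ = 1 / (0.184 + 0.05) ≈ 4.2735, so M₂ = 4.2735 × 41.9 ≈ 179.0597 billion.
ΔM = M₂ − M₁ = 179.0597 − 199.1465 = -20.0868 billion.

-20.1 billion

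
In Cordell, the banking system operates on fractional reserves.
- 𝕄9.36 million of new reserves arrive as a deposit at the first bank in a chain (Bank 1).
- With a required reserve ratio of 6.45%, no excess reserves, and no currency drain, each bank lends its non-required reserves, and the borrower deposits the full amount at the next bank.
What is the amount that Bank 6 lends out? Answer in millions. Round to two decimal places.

Each bank lends a fraction (1 − rr) = 0.9355 of the deposit it receives, so Bank 6 receives 9.36·0.9355^5 and lends 9.36·0.9355^6 ≈ 6.2739 million.

𝕄6.27 million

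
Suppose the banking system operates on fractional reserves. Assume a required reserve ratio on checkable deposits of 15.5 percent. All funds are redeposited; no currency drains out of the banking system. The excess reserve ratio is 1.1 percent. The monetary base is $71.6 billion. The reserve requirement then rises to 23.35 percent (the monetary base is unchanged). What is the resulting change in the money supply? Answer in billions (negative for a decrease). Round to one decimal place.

Initially m₁ = 1 / (0.155 + 0.011) ≈ 6.0241, so M₁ = 6.0241 × 71.6 ≈ 431.3256 billion.
After the change m₂ = 1 / (0.2335 + 0.011) ≈ 4.09, so M₂ = 4.09 × 71.6 = 292.844 billion.
ΔM = M₂ − M₁ = 292.844 − 431.3256 = -138.4816 billion.

-138.5 billion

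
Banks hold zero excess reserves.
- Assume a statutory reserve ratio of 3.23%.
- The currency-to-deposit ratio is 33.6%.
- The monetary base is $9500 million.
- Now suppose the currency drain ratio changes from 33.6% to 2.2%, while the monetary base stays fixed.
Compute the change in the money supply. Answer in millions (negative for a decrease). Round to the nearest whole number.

$144342 million

Initially m₁ = (1 + 0.336) / (0.0323 + 0.336) ≈ 3.62748, so M₁ = 3.62748 × 9500 = 34461.06 million.
After the change m₂ = (1 + 0.022) / (0.0323 + 0.022) ≈ 18.82136, so M₂ = 18.82136 × 9500 = 178802.92 million.
ΔM = M₂ − M₁ = 178802.92 − 34461.06 = 144341.86 million.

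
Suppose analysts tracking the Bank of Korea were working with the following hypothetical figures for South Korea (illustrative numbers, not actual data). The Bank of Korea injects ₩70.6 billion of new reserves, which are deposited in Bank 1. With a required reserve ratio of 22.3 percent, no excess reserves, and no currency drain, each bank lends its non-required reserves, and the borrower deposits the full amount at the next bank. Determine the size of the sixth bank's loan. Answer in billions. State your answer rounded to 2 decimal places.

Each bank lends a fraction (1 − rr) = 0.7770 of the deposit it receives, so Bank 6 receives 70.6·0.7770^5 and lends 70.6·0.7770^6 ≈ 15.5357 billion.

₩15.54 billion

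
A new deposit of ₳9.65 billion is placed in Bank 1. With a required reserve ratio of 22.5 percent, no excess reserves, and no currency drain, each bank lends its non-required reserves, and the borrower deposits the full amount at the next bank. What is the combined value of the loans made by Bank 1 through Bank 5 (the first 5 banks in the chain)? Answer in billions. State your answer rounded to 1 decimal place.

Bank i lends (1 − rr)^i of the original deposit: Bank 1 lends 9.65·0.7750 ≈ 7.4788, Bank 2 lends 9.65·0.7750² ≈ 5.7960, and so on.
Summing a geometric series: total = 9.65·[0.7750·(1 − 0.7750^5) / (1 − 0.7750)] ≈ 23.9459 billion.

₳23.9 billion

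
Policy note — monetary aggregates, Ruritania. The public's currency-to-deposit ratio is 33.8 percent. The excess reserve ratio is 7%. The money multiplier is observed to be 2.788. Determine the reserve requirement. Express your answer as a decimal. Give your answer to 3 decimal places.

Using m = 2.788. Since m = (1 + c)/(c + rr + e), the denominator satisfies c + rr + e = (1 + c)/m = (1 + 0.338) / 2.788 ≈ 0.479914.
With c = 0.338 and e = 0.07, the reserve requirement is 0.479914 − 0.338 − 0.07 = 0.071914.

0.072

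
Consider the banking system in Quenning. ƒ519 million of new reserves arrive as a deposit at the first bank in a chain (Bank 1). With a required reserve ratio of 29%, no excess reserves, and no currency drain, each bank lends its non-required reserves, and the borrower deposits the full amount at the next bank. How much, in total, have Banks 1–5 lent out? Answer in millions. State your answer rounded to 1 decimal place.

Bank i lends (1 − rr)^i of the original deposit: Bank 1 lends 519·0.7100 = 368.4900, Bank 2 lends 519·0.7100² = 261.6279, and so on.
Summing a geometric series: total = 519·[0.7100·(1 − 0.7100^5) / (1 − 0.7100)] ≈ 1041.3998 million.

ƒ1041.4 million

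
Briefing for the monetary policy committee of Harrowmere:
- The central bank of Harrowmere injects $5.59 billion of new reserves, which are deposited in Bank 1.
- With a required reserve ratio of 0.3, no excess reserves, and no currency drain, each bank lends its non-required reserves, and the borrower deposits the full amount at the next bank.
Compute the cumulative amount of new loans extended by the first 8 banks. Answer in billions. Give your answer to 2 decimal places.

Bank i lends (1 − rr)^i of the original deposit: Bank 1 lends 5.59·0.7000 = 3.9130, Bank 2 lends 5.59·0.7000² = 2.7391, and so on.
Summing a geometric series: total = 5.59·[0.7000·(1 − 0.7000^8) / (1 − 0.7000)] ≈ 12.2914 billion.

$12.29 billion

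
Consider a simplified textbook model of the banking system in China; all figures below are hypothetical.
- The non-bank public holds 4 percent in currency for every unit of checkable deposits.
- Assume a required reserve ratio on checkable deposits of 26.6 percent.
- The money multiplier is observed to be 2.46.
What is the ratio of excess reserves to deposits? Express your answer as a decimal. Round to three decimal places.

0.117

Using m = 2.46. Since m = (1 + c)/(c + rr + e), the denominator satisfies c + rr + e = (1 + c)/m = (1 + 0.04) / 2.46 ≈ 0.422764.
With c = 0.04 and rr = 0.266, the ratio of excess reserves to deposits is 0.422764 − 0.04 − 0.266 = 0.116764.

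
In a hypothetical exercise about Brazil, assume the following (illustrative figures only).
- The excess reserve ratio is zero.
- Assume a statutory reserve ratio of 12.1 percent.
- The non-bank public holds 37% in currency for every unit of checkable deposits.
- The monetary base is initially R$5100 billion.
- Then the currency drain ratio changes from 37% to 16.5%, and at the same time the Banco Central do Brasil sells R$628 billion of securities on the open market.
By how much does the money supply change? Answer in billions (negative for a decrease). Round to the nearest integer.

Before: m₁ = (1 + 0.37) / (0.121 + 0.37) ≈ 2.79022, MB₁ = 5100, so M₁ = 2.79022 × 5100 = 14230.122 billion.
After: m₂ = (1 + 0.165) / (0.121 + 0.165) ≈ 4.07343, MB₂ = 5100 − 628 = 4472, so M₂ = 4.07343 × 4472 ≈ 18216.379 billion.
ΔM = M₂ − M₁ = 18216.379 − 14230.122 = 3986.257 billion.

R$3986 billion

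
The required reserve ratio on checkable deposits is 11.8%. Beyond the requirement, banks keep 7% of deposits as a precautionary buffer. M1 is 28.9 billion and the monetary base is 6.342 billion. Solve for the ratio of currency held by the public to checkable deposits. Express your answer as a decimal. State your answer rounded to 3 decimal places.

0.040

Using m = M/MB = 28.9/6.342 ≈ 4.556922. From m = (1 + c)/(c + rr + e), rearranging gives 1 + c = m·(c + rr + e), so c·(1 − m) = m·(rr + e) − 1.
Hence c = [m·(rr + e) − 1]/(1 − m) = [4.556922 × (0.118 + 0.07) − 1] / (1 − 4.556922) ≈ 0.040287.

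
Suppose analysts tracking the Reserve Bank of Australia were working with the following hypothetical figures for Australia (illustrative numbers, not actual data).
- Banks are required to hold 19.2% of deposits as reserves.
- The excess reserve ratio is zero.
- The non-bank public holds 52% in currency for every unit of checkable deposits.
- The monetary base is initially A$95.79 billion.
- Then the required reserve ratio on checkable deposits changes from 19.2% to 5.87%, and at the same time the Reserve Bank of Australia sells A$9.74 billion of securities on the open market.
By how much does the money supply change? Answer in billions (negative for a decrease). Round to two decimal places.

A$21.52 billion

Before: m₁ = (1 + 0.52) / (0.192 + 0.52) ≈ 2.13483, MB₁ = 95.79, so M₁ = 2.13483 × 95.79 ≈ 204.4954 billion.
After: m₂ = (1 + 0.52) / (0.0587 + 0.52) ≈ 2.62658, MB₂ = 95.79 − 9.74 = 86.05, so M₂ = 2.62658 × 86.05 ≈ 226.0172 billion.
ΔM = M₂ − M₁ = 226.0172 − 204.4954 = 21.5218 billion.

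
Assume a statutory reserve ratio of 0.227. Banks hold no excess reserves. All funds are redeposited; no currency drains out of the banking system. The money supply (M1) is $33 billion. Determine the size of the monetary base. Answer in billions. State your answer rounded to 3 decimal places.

With no currency drain and no excess reserves, the money multiplier is m = 1/rr = 1/0.227 ≈ 4.405286.
The monetary base is MB = M / m = 33 / 4.405286 ≈ 7.491 billion.

$7.491 billion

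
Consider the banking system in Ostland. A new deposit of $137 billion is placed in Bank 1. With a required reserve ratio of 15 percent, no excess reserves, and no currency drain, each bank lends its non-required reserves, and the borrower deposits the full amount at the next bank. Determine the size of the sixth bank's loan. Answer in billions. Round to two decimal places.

$51.67 billion

Each bank lends a fraction (1 − rr) = 0.8500 of the deposit it receives, so Bank 6 receives 137·0.8500^5 and lends 137·0.8500^6 ≈ 51.6695 billion.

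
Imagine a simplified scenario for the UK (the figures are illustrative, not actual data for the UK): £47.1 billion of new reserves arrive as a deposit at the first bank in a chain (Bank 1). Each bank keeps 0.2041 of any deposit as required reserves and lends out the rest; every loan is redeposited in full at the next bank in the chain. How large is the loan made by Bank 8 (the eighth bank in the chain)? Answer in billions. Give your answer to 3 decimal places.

Each bank lends a fraction (1 − rr) = 0.7959 of the deposit it receives, so Bank 8 receives 47.1·0.7959^7 and lends 47.1·0.7959^8 ≈ 7.5838 billion.

£7.584 billion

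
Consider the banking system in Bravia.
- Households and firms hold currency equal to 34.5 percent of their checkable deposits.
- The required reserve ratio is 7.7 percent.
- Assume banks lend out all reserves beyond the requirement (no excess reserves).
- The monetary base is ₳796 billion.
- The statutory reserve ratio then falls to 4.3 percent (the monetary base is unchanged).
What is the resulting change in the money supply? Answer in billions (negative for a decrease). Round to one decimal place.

₳222.3 billion

Initially m₁ = (1 + 0.345) / (0.077 + 0.345) ≈ 3.18720, so M₁ = 3.18720 × 796 = 2537.0112 billion.
After the change m₂ = (1 + 0.345) / (0.043 + 0.345) ≈ 3.46649, so M₂ = 3.46649 × 796 ≈ 2759.326 billion.
ΔM = M₂ − M₁ = 2759.326 − 2537.0112 = 222.3148 billion.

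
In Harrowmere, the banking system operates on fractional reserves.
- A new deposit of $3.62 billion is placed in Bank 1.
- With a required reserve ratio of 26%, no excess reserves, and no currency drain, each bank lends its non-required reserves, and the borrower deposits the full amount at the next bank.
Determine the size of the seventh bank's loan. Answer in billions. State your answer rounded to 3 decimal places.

$0.440 billion

Each bank lends a fraction (1 − rr) = 0.7400 of the deposit it receives, so Bank 7 receives 3.62·0.7400^6 and lends 3.62·0.7400^7 ≈ 0.4399 billion.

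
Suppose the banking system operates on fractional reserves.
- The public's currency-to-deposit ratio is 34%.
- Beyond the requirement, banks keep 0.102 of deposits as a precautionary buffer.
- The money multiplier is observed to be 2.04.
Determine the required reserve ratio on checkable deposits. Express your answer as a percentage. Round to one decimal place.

21.5%

Using m = 2.04. Since m = (1 + c)/(c + rr + e), the denominator satisfies c + rr + e = (1 + c)/m = (1 + 0.34) / 2.04 ≈ 0.656863.
With c = 0.34 and e = 0.102, the required reserve ratio on checkable deposits is 0.656863 − 0.34 − 0.102 = 0.214863.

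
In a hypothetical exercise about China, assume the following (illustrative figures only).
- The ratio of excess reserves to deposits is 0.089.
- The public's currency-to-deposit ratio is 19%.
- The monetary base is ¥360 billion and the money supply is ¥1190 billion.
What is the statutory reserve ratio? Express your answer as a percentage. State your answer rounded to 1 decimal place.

8.1%

Using m = M/MB = 1190/360 ≈ 3.305556. Since m = (1 + c)/(c + rr + e), the denominator satisfies c + rr + e = (1 + c)/m = (1 + 0.19) / 3.305556 ≈ 0.360000.
With c = 0.19 and e = 0.089, the statutory reserve ratio is 0.360000 − 0.19 − 0.089 = 0.081.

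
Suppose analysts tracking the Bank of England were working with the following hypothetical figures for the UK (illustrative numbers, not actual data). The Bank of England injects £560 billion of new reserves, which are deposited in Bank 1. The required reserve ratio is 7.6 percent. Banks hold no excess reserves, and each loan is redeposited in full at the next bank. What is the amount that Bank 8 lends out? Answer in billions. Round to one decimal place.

Each bank lends a fraction (1 − rr) = 0.9240 of the deposit it receives, so Bank 8 receives 560·0.9240^7 and lends 560·0.9240^8 ≈ 297.5526 billion.

£297.6 billion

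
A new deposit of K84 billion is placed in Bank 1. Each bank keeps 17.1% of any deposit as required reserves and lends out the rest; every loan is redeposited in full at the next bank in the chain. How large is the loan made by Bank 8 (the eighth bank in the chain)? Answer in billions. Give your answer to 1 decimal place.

K18.7 billion

Each bank lends a fraction (1 − rr) = 0.8290 of the deposit it receives, so Bank 8 receives 84·0.8290^7 and lends 84·0.8290^8 ≈ 18.7377 billion.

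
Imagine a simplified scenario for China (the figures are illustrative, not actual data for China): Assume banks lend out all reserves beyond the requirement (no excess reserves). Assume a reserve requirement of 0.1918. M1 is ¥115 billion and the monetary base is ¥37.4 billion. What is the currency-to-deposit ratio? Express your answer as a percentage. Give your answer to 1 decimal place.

Using m = M/MB = 115/37.4 ≈ 3.074866. From m = (1 + c)/(c + rr + e), rearranging gives 1 + c = m·(c + rr + e), so c·(1 − m) = m·(rr + e) − 1.
Hence c = [m·(rr + e) − 1]/(1 − m) = [3.074866 × (0.1918 + 0) − 1] / (1 − 3.074866) ≈ 0.197719.

19.8%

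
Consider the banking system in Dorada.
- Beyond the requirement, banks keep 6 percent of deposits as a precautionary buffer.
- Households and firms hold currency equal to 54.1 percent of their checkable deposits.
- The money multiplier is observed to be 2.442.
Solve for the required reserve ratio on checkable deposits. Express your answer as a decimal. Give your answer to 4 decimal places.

0.0300

Using m = 2.442. Since m = (1 + c)/(c + rr + e), the denominator satisfies c + rr + e = (1 + c)/m = (1 + 0.541) / 2.442 ≈ 0.631040.
With c = 0.541 and e = 0.06, the required reserve ratio on checkable deposits is 0.631040 − 0.541 − 0.06 = 0.03004.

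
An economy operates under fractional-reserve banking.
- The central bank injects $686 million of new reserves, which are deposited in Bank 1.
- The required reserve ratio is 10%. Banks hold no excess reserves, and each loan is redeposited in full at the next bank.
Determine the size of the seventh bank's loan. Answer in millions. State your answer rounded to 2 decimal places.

Each bank lends a fraction (1 − rr) = 0.9000 of the deposit it receives, so Bank 7 receives 686·0.9000^6 and lends 686·0.9000^7 ≈ 328.1117 million.

$328.11 million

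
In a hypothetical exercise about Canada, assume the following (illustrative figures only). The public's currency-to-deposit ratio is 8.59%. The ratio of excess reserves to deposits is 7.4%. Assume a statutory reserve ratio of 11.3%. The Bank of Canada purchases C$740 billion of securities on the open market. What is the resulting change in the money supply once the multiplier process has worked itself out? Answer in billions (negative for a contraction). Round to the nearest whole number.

The money multiplier is m = (1 + c) / (rr + e + c) = (1 + 0.0859) / (0.113 + 0.074 + 0.0859) ≈ 3.9791.
The purchase adds 740 billion of base, so ΔM = m × ΔMB = 3.9791 × (+740) = 2944.534 billion.

C$2945 billion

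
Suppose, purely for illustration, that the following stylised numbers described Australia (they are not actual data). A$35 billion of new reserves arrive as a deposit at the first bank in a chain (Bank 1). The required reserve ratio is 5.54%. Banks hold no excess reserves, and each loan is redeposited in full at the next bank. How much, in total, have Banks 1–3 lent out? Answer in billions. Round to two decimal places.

A$93.79 billion

Bank i lends (1 − rr)^i of the original deposit: Bank 1 lends 35·0.9446 = 33.0610, Bank 2 lends 35·0.9446² ≈ 31.2294, and so on.
Summing a geometric series: total = 35·[0.9446·(1 − 0.9446^3) / (1 − 0.9446)] ≈ 93.7897 billion.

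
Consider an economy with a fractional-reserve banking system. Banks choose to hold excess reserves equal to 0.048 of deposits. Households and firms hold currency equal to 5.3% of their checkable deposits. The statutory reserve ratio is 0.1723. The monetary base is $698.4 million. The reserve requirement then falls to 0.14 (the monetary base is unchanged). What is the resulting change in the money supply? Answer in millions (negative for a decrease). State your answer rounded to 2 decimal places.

Initially m₁ = (1 + 0.053) / (0.1723 + 0.048 + 0.053) ≈ 3.852909, so M₁ = 3.852909 × 698.4 ≈ 2690.8716 million.
After the change m₂ = (1 + 0.053) / (0.14 + 0.048 + 0.053) ≈ 4.369295, so M₂ = 4.369295 × 698.4 ≈ 3051.5156 million.
ΔM = M₂ − M₁ = 3051.5156 − 2690.8716 = 360.644 million.

$360.64 million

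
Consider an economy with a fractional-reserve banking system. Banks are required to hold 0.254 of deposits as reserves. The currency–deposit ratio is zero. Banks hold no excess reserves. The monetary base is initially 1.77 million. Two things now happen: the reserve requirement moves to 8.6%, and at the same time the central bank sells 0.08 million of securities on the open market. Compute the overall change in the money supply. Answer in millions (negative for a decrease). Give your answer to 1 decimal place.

Before: m₁ = 1 / (0.254) ≈ 3.9370, MB₁ = 1.77, so M₁ = 3.9370 × 1.77 ≈ 6.9685 million.
After: m₂ = 1 / (0.086) ≈ 11.6279, MB₂ = 1.77 − 0.08 = 1.69, so M₂ = 11.6279 × 1.69 ≈ 19.6512 million.
ΔM = M₂ − M₁ = 19.6512 − 6.9685 = 12.6827 million.

12.7 million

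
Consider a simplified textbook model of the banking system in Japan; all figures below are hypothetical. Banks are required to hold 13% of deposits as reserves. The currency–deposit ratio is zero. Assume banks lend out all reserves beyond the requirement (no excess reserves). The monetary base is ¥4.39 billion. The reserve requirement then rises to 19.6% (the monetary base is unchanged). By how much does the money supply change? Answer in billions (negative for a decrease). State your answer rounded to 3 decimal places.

Initially m₁ = 1 / (0.13) ≈ 7.69231, so M₁ = 7.69231 × 4.39 ≈ 33.7692 billion.
After the change m₂ = 1 / (0.196) ≈ 5.10204, so M₂ = 5.10204 × 4.39 ≈ 22.398 billion.
ΔM = M₂ − M₁ = 22.398 − 33.7692 = -11.3712 billion.

-11.371 billion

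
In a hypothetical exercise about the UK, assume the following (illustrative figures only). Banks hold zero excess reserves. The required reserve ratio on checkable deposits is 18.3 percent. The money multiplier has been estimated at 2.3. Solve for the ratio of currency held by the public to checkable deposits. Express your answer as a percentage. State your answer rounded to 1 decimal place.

44.5%

Using m = 2.3. From m = (1 + c)/(c + rr + e), rearranging gives 1 + c = m·(c + rr + e), so c·(1 − m) = m·(rr + e) − 1.
Hence c = [m·(rr + e) − 1]/(1 − m) = [2.3 × (0.183 + 0) − 1] / (1 − 2.3) ≈ 0.445462.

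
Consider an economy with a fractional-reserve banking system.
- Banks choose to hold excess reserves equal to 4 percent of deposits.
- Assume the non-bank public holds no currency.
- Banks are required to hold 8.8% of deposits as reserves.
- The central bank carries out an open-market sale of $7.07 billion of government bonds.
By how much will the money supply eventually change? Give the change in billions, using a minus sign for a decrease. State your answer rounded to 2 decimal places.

-55.23 billion

The money multiplier is m = 1 / (rr + e) = 1 / (0.088 + 0.04) = 7.8125.
The sale removes 7.07 billion of base, so ΔM = m × ΔMB = 7.8125 × (−7.07) ≈ -55.2344 billion.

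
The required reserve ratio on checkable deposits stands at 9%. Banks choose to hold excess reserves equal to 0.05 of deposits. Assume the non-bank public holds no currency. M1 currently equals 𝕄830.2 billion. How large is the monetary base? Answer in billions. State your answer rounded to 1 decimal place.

𝕄116.2 billion

The money multiplier is m = 1 / (rr + e) = 1 / (0.09 + 0.05) ≈ 7.14286.
MB = M / m = 830.2 / 7.14286 ≈ 116.228 billion.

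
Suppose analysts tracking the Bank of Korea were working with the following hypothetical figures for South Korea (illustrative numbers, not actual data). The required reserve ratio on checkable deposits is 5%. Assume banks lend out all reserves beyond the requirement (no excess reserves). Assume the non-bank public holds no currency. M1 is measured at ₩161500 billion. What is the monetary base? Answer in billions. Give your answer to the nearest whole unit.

₩8075 billion

With no currency drain and no excess reserves, the money multiplier is m = 1/rr = 1/0.05 = 20.
The monetary base is MB = M / m = 161500 / 20 = 8075 billion.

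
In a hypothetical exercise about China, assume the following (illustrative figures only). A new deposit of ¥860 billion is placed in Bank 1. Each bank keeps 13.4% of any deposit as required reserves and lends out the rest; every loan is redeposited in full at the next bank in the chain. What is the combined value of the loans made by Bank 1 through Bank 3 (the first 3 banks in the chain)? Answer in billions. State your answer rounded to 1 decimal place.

Bank i lends (1 − rr)^i of the original deposit: Bank 1 lends 860·0.8660 = 744.7600, Bank 2 lends 860·0.8660² ≈ 644.9622, and so on.
Summing a geometric series: total = 860·[0.8660·(1 − 0.8660^3) / (1 − 0.8660)] ≈ 1948.2594 billion.

¥1948.3 billion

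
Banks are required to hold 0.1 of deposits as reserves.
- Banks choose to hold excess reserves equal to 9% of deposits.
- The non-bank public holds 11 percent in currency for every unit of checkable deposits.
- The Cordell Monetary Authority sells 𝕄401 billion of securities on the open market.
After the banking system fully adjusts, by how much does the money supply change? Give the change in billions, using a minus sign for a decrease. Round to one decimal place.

The money multiplier is m = (1 + c) / (rr + e + c) = (1 + 0.11) / (0.1 + 0.09 + 0.11) = 3.7.
The sale removes 401 billion of base, so ΔM = m × ΔMB = 3.7 × (−401) = -1483.7 billion.

-1483.7 billion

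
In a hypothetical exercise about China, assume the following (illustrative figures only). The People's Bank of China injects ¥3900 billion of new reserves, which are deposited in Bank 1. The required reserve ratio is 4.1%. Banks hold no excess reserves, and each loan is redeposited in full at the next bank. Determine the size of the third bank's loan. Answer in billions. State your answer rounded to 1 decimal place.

¥3439.7 billion

Each bank lends a fraction (1 − rr) = 0.9590 of the deposit it receives, so Bank 3 receives 3900·0.9590^2 and lends 3900·0.9590^3 ≈ 3439.6989 billion.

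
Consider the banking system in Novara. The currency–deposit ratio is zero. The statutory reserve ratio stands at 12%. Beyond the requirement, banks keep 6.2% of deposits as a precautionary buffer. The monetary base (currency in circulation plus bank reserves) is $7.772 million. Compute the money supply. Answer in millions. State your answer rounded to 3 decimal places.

The money multiplier is m = 1 / (rr + e) = 1 / (0.12 + 0.062) ≈ 5.49451.
So M = m × MB = 5.49451 × 7.772 ≈ 42.7033 million.

$42.703 million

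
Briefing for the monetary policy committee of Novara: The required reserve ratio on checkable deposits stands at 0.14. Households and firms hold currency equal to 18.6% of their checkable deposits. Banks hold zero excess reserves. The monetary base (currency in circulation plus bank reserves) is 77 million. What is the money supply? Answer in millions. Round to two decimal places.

The money multiplier is m = (1 + c) / (rr + c) = (1 + 0.186) / (0.14 + 0.186) ≈ 3.63804.
So M = m × MB = 3.63804 × 77 ≈ 280.1291 million.

280.13 million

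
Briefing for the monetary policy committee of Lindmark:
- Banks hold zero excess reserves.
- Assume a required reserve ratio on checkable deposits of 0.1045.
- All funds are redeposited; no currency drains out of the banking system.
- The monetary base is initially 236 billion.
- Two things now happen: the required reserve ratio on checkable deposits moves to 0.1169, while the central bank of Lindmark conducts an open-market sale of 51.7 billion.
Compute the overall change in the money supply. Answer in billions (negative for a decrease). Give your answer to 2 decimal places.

-681.81 billion

Before: m₁ = 1 / (0.1045) ≈ 9.569378, MB₁ = 236, so M₁ = 9.569378 × 236 ≈ 2258.3732 billion.
After: m₂ = 1 / (0.1169) ≈ 8.554320, MB₂ = 236 − 51.7 = 184.3, so M₂ = 8.554320 × 184.3 ≈ 1576.5612 billion.
ΔM = M₂ − M₁ = 1576.5612 − 2258.3732 = -681.812 billion.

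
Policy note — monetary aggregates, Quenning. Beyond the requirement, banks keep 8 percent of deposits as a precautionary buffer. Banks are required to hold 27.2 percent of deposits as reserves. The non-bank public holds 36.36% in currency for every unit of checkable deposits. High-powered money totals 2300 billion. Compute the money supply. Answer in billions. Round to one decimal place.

The money multiplier is m = (1 + c) / (rr + e + c) = (1 + 0.3636) / (0.272 + 0.08 + 0.3636) ≈ 1.905534.
So M = m × MB = 1.905534 × 2300 = 4382.7282 billion.

4382.7 billion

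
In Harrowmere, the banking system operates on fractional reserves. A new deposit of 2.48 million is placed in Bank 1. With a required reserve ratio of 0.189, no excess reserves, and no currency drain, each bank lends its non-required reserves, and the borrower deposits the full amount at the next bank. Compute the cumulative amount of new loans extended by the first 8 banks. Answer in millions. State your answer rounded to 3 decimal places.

8.650 million

Bank i lends (1 − rr)^i of the original deposit: Bank 1 lends 2.48·0.8110 ≈ 2.0113, Bank 2 lends 2.48·0.8110² ≈ 1.6311, and so on.
Summing a geometric series: total = 2.48·[0.8110·(1 − 0.8110^8) / (1 − 0.8110)] ≈ 8.6502 million.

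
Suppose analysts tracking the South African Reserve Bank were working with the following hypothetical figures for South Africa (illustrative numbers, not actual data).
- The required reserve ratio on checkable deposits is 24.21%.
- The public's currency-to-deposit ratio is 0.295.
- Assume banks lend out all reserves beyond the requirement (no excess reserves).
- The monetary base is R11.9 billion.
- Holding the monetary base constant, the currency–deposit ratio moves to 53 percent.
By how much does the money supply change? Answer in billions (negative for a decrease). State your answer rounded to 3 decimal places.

-5.111 billion

Initially m₁ = (1 + 0.295) / (0.2421 + 0.295) ≈ 2.411097, so M₁ = 2.411097 × 11.9 ≈ 28.6921 billion.
After the change m₂ = (1 + 0.53) / (0.2421 + 0.53) ≈ 1.981609, so M₂ = 1.981609 × 11.9 ≈ 23.5811 billion.
ΔM = M₂ − M₁ = 23.5811 − 28.6921 = -5.111 billion.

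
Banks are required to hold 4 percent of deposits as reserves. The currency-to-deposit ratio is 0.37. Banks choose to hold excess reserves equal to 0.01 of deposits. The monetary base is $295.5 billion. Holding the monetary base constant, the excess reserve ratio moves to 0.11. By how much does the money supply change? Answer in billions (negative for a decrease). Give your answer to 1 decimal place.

Initially m₁ = (1 + 0.37) / (0.04 + 0.01 + 0.37) ≈ 3.26190, so M₁ = 3.26190 × 295.5 ≈ 963.8914 billion.
After the change m₂ = (1 + 0.37) / (0.04 + 0.11 + 0.37) ≈ 2.63462, so M₂ = 2.63462 × 295.5 ≈ 778.5302 billion.
ΔM = M₂ − M₁ = 778.5302 − 963.8914 = -185.3612 billion.

-185.4 billion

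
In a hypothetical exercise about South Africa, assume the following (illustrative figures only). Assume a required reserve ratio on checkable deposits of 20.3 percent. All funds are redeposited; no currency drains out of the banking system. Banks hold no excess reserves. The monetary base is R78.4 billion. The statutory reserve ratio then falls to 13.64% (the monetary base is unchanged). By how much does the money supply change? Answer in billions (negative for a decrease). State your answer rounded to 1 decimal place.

Initially m₁ = 1 / (0.203) ≈ 4.9261, so M₁ = 4.9261 × 78.4 ≈ 386.2062 billion.
After the change m₂ = 1 / (0.1364) ≈ 7.3314, so M₂ = 7.3314 × 78.4 ≈ 574.7818 billion.
ΔM = M₂ − M₁ = 574.7818 − 386.2062 = 188.5756 billion.

R188.6 billion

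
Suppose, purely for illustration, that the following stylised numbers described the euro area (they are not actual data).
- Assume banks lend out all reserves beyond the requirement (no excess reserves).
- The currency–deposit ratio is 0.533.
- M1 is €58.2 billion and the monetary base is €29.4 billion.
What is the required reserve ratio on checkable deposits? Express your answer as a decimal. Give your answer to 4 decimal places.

Using m = M/MB = 58.2/29.4 ≈ 1.979592. Since m = (1 + c)/(c + rr + e), the denominator satisfies c + rr + e = (1 + c)/m = (1 + 0.533) / 1.979592 ≈ 0.774402.
With c = 0.533 and e = 0, the required reserve ratio on checkable deposits is 0.774402 − 0.533 − 0 = 0.241402.

0.2414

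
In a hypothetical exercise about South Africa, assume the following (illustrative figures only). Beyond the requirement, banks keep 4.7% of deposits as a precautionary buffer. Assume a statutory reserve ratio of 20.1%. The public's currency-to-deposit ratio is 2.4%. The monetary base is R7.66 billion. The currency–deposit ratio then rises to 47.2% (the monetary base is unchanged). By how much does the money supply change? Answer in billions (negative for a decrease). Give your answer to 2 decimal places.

-13.18 billion

Initially m₁ = (1 + 0.024) / (0.201 + 0.047 + 0.024) ≈ 3.7647, so M₁ = 3.7647 × 7.66 ≈ 28.8376 billion.
After the change m₂ = (1 + 0.472) / (0.201 + 0.047 + 0.472) ≈ 2.0444, so M₂ = 2.0444 × 7.66 ≈ 15.6601 billion.
ΔM = M₂ − M₁ = 15.6601 − 28.8376 = -13.1775 billion.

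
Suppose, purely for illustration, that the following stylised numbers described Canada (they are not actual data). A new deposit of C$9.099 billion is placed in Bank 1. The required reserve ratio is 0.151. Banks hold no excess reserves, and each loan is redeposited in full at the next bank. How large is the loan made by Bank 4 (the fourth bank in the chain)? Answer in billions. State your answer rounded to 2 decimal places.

C$4.73 billion

Each bank lends a fraction (1 − rr) = 0.8490 of the deposit it receives, so Bank 4 receives 9.099·0.8490^3 and lends 9.099·0.8490^4 ≈ 4.7274 billion.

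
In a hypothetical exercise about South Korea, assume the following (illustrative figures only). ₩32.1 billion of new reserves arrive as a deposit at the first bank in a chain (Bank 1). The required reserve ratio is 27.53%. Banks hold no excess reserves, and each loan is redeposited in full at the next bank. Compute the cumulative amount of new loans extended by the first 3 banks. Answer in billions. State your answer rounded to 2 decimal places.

₩52.34 billion

Bank i lends (1 − rr)^i of the original deposit: Bank 1 lends 32.1·0.7247 ≈ 23.2629, Bank 2 lends 32.1·0.7247² ≈ 16.8586, and so on.
Summing a geometric series: total = 32.1·[0.7247·(1 − 0.7247^3) / (1 − 0.7247)] ≈ 52.3389 billion.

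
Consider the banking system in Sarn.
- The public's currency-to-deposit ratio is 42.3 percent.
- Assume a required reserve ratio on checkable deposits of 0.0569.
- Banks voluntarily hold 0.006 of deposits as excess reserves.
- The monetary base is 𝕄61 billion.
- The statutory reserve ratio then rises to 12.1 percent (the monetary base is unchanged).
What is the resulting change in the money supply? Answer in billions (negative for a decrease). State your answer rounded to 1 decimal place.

Initially m₁ = (1 + 0.423) / (0.0569 + 0.006 + 0.423) ≈ 2.9286, so M₁ = 2.9286 × 61 = 178.6446 billion.
After the change m₂ = (1 + 0.423) / (0.121 + 0.006 + 0.423) ≈ 2.5873, so M₂ = 2.5873 × 61 = 157.8253 billion.
ΔM = M₂ − M₁ = 157.8253 − 178.6446 = -20.8193 billion.

-20.8 billion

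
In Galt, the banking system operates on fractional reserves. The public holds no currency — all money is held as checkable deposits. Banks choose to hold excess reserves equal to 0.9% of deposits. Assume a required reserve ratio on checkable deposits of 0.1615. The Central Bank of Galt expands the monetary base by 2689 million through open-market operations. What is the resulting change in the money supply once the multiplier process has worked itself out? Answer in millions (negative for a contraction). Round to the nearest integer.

The money multiplier is m = 1 / (rr + e) = 1 / (0.1615 + 0.009) ≈ 5.86510.
The purchase adds 2689 million of base, so ΔM = m × ΔMB = 5.86510 × (+2689) = 15771.2539 million.

15771 million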